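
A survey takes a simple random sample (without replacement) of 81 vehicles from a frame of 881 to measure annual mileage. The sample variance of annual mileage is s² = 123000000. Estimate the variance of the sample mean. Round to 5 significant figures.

Under SRS without replacement, Var(ȳ) = (1 − f)·s²/n with f = n/N = 81/881 = 0.09194098.
Var(ȳ) = (1 − 0.09194098)·123000000/81 = 0.90805902·1.5185185 × 10^6 = 1.3789044 × 10^6.

1.3789 × 10^6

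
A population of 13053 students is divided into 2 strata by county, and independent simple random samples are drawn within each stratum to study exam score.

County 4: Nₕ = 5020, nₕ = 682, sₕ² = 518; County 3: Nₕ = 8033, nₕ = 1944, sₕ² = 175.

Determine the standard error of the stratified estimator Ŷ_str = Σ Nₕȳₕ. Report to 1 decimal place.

Var(Ŷ_str) = Σₕ Nₕ²(1 − fₕ)sₕ²/nₕ.
County 4: 5020²·(1 − 682/5020)·518/682 = 1.654012 × 10^7.
County 3: 8033²·(1 − 1944/8033)·175/1944 = 4.4031708 × 10^6.
Sum = 2.0943291 × 10^7.
SE = √(2.0943291 × 10^7) = 4576.4.

4576.4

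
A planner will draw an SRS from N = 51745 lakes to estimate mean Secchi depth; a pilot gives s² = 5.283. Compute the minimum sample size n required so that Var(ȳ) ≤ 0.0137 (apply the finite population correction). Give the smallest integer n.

Without fpc, n₀ = s²/D = 5.283/0.0137 = 385.6204.
With fpc, (1 − n/N)·s²/n ≤ D requires n ≥ n₀/(1 + n₀/N) = 385.6204/(1 + 385.6204/51745) = 382.7679.
Rounding up, n = 383.

383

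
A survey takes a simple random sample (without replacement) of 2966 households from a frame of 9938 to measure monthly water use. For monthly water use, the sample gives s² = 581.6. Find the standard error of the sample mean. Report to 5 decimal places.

0.37090

Under SRS without replacement, Var(ȳ) = (1 − f)·s²/n with f = n/N = 2966/9938 = 0.29845039.
Var(ȳ) = (1 − 0.29845039)·581.6/2966 = 0.70154961·0.19608901 = 0.13756617.
SE(ȳ) = √(0.13756617) = 0.37090.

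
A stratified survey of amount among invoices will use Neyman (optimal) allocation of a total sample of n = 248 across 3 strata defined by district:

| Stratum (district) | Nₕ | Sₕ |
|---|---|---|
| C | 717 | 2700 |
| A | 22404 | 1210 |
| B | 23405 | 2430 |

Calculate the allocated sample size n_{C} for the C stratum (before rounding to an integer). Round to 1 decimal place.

Neyman allocation: nₕ = n·NₕSₕ / Σⱼ NⱼSⱼ.
Σ NⱼSⱼ = 717·2700 + 22404·1210 + 23405·2430 = 8.591889 × 10^7.
n_{C} = 248·717·2700 / (8.591889 × 10^7) = 5.6.

5.6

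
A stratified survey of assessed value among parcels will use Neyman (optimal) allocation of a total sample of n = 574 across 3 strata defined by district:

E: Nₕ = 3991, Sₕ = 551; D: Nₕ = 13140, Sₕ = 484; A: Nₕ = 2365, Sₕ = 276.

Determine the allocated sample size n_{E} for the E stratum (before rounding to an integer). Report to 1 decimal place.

137.0

Neyman allocation: nₕ = n·NₕSₕ / Σⱼ NⱼSⱼ.
Σ NⱼSⱼ = 3991·551 + 13140·484 + 2365·276 = 9.211541 × 10^6.
n_{E} = 574·3991·551 / (9.211541 × 10^6) = 137.0.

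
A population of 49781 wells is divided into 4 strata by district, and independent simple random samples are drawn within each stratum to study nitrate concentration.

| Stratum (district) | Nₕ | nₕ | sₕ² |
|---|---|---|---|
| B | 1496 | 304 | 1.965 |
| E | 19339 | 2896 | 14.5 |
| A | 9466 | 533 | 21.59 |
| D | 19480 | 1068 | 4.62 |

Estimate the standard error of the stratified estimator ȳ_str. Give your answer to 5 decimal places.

0.05153

Var(ȳ_str) = Σₕ Wₕ²(1 − fₕ)sₕ²/nₕ with Wₕ = Nₕ/N, N = 49781.
B: Wₕ = 0.03005163; term = 0.03005163²·(1 − 0.20320856)·1.965/304 = 4.651249 × 10^-6.
E: Wₕ = 0.38848155; term = 0.38848155²·(1 − 0.14974921)·14.5/2896 = 6.4247655 × 10^-4.
A: Wₕ = 0.19015287; term = 0.19015287²·(1 − 0.05630678)·21.59/533 = 0.0013821718.
D: Wₕ = 0.39131396; term = 0.39131396²·(1 − 0.05482546)·4.62/1068 = 6.2608516 × 10^-4.
Sum = 0.0026553848.
SE = √(0.0026553848) = 0.05153.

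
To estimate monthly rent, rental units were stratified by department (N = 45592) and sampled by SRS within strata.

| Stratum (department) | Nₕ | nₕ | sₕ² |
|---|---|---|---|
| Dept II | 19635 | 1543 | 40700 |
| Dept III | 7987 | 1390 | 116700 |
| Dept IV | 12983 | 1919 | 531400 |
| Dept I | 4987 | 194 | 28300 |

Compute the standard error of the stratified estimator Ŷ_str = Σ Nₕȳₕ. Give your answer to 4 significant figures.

238900

Var(Ŷ_str) = Σₕ Nₕ²(1 − fₕ)sₕ²/nₕ.
Dept II: 19635²·(1 − 1543/19635)·40700/1543 = 9.3701376 × 10^9.
Dept III: 7987²·(1 − 1390/7987)·116700/1390 = 4.4237057 × 10^9.
Dept IV: 12983²·(1 − 1919/12983)·531400/1919 = 3.9777162 × 10^10.
Dept I: 4987²·(1 − 194/4987)·28300/194 = 3.4868359 × 10^9.
Sum = 5.7057841 × 10^10.
SE = √(5.7057841 × 10^10) = 238900.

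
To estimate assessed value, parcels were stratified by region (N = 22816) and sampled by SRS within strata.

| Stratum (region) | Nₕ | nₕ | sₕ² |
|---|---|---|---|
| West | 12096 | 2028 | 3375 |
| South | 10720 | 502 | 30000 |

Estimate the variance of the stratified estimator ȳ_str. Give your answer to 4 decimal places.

Var(ȳ_str) = Σₕ Wₕ²(1 − fₕ)sₕ²/nₕ with Wₕ = Nₕ/N, N = 22816.
West: Wₕ = 0.53015428; term = 0.53015428²·(1 − 0.16765873)·3375/2028 = 0.38932455.
South: Wₕ = 0.46984572; term = 0.46984572²·(1 − 0.04682836)·30000/502 = 12.574746.
Sum = 12.964071.

12.9641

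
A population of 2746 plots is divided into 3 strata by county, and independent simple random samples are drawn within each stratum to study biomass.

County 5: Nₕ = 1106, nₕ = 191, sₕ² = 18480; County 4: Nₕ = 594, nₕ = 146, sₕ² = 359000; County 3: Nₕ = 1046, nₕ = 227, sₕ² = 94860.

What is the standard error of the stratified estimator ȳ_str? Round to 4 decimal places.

12.1342

Var(ȳ_str) = Σₕ Wₕ²(1 − fₕ)sₕ²/nₕ with Wₕ = Nₕ/N, N = 2746.
County 5: Wₕ = 0.40276766; term = 0.40276766²·(1 − 0.17269439)·18480/191 = 12.985054.
County 4: Wₕ = 0.21631464; term = 0.21631464²·(1 − 0.24579125)·359000/146 = 86.777071.
County 3: Wₕ = 0.38091770; term = 0.38091770²·(1 − 0.21701721)·94860/227 = 47.475744.
Sum = 147.23787.
SE = √(147.23787) = 12.1342.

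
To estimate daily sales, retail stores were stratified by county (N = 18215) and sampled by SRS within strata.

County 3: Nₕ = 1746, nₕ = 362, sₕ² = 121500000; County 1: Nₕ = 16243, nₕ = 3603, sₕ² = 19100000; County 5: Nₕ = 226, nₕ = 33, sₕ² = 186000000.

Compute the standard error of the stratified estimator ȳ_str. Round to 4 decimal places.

80.4106

Var(ȳ_str) = Σₕ Wₕ²(1 − fₕ)sₕ²/nₕ with Wₕ = Nₕ/N, N = 18215.
County 3: Wₕ = 0.09585506; term = 0.09585506²·(1 − 0.20733104)·121500000/362 = 2444.498.
County 1: Wₕ = 0.89173758; term = 0.89173758²·(1 − 0.22181863)·19100000/3603 = 3280.3794.
County 5: Wₕ = 0.01240736; term = 0.01240736²·(1 − 0.14601770)·186000000/33 = 740.97986.
Sum = 6465.8573.
SE = √(6465.8573) = 80.4106.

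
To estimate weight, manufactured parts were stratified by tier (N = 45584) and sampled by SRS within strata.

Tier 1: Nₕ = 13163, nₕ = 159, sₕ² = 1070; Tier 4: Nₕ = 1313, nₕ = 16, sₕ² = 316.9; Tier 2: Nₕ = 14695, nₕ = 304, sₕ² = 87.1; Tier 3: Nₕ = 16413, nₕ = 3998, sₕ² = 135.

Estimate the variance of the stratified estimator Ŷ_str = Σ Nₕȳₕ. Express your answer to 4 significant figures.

1.253 × 10^9

Var(Ŷ_str) = Σₕ Nₕ²(1 − fₕ)sₕ²/nₕ.
Tier 1: 13163²·(1 − 159/13163)·1070/159 = 1.1519099 × 10^9.
Tier 4: 1313²·(1 − 16/1313)·316.9/16 = 3.3729271 × 10^7.
Tier 2: 14695²·(1 − 304/14695)·87.1/304 = 6.0590584 × 10^7.
Tier 3: 16413²·(1 − 3998/16413)·135/3998 = 6.8805899 × 10^6.
Sum = 1.2531103 × 10^9.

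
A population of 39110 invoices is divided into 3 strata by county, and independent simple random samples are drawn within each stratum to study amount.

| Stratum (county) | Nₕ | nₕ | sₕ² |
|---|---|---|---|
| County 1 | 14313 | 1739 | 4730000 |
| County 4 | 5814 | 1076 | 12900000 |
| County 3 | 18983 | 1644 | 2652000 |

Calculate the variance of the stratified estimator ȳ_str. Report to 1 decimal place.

Var(ȳ_str) = Σₕ Wₕ²(1 − fₕ)sₕ²/nₕ with Wₕ = Nₕ/N, N = 39110.
County 1: Wₕ = 0.36596778; term = 0.36596778²·(1 − 0.12149794)·4730000/1739 = 320.02953.
County 4: Wₕ = 0.14865763; term = 0.14865763²·(1 − 0.18507052)·12900000/1076 = 215.90957.
County 3: Wₕ = 0.48537458; term = 0.48537458²·(1 − 0.08660380)·2652000/1644 = 347.12426.
Sum = 883.06336.

883.1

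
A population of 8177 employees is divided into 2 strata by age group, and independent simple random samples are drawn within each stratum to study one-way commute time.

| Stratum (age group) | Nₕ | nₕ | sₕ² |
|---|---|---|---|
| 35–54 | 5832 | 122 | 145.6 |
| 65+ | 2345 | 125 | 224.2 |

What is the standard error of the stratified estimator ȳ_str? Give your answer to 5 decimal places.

0.85676

Var(ȳ_str) = Σₕ Wₕ²(1 − fₕ)sₕ²/nₕ with Wₕ = Nₕ/N, N = 8177.
35–54: Wₕ = 0.71322001; term = 0.71322001²·(1 − 0.02091907)·145.6/122 = 0.59438408.
65+: Wₕ = 0.28677999; term = 0.28677999²·(1 − 0.05330490)·224.2/125 = 0.13964758.
Sum = 0.73403166.
SE = √(0.73403166) = 0.85676.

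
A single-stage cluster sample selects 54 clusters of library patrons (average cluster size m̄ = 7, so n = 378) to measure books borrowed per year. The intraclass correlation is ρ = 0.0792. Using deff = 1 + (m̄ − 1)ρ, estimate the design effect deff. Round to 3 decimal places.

deff = 1 + (7 − 1)·0.0792 = 1 + 0.4752 = 1.4752.

1.475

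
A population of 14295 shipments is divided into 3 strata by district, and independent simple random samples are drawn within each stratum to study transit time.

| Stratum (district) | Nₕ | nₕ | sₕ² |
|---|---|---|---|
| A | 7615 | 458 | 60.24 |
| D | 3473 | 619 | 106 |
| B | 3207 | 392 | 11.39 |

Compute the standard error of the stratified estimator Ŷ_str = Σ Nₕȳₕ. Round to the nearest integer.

Var(Ŷ_str) = Σₕ Nₕ²(1 − fₕ)sₕ²/nₕ.
A: 7615²·(1 − 458/7615)·60.24/458 = 7.1683699 × 10^6.
D: 3473²·(1 − 619/3473)·106/619 = 1.69736 × 10^6.
B: 3207²·(1 − 392/3207)·11.39/392 = 262310.1.
Sum = 9.12804 × 10^6.
SE = √(9.12804 × 10^6) = 3021.

3021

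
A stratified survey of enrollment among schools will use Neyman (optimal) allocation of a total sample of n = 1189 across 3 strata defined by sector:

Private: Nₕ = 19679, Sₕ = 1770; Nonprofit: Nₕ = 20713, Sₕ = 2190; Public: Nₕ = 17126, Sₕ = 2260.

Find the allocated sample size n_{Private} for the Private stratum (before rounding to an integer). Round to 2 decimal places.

Neyman allocation: nₕ = n·NₕSₕ / Σⱼ NⱼSⱼ.
Σ NⱼSⱼ = 19679·1770 + 20713·2190 + 17126·2260 = 1.1889806 × 10^8.
n_{Private} = 1189·19679·1770 / (1.1889806 × 10^8) = 348.32.

348.32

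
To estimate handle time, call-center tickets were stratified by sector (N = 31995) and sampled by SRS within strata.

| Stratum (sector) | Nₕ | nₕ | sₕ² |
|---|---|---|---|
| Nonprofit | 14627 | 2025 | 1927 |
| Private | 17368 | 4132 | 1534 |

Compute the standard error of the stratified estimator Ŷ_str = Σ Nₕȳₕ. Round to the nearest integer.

Var(Ŷ_str) = Σₕ Nₕ²(1 − fₕ)sₕ²/nₕ.
Nonprofit: 14627²·(1 − 2025/14627)·1927/2025 = 1.7540882 × 10^8.
Private: 17368²·(1 − 4132/17368)·1534/4132 = 8.5343729 × 10^7.
Sum = 2.6075255 × 10^8.
SE = √(2.6075255 × 10^8) = 16148.

16148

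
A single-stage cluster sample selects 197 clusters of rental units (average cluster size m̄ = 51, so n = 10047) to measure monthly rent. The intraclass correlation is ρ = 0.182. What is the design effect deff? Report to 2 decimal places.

10.10

deff = 1 + (51 − 1)·0.182 = 1 + 9.1 = 10.1.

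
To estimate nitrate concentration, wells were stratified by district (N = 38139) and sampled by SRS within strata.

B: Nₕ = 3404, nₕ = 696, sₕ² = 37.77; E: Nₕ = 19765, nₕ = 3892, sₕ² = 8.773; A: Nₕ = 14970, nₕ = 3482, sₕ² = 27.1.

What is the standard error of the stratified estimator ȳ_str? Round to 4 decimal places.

Var(ȳ_str) = Σₕ Wₕ²(1 − fₕ)sₕ²/nₕ with Wₕ = Nₕ/N, N = 38139.
B: Wₕ = 0.08925247; term = 0.08925247²·(1 − 0.20446533)·37.77/696 = 3.439041 × 10^-4.
E: Wₕ = 0.51823593; term = 0.51823593²·(1 − 0.19691374)·8.773/3892 = 4.861749 × 10^-4.
A: Wₕ = 0.39251160; term = 0.39251160²·(1 − 0.23259853)·27.1/3482 = 9.2017017 × 10^-4.
Sum = 0.0017502492.
SE = √(0.0017502492) = 0.0418.

0.0418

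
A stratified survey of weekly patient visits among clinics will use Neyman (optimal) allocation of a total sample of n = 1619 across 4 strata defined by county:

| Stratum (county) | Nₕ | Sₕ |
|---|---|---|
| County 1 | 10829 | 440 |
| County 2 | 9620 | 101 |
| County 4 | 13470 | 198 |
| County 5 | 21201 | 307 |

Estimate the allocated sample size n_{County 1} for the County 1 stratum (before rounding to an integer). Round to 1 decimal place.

Neyman allocation: nₕ = n·NₕSₕ / Σⱼ NⱼSⱼ.
Σ NⱼSⱼ = 10829·440 + 9620·101 + 13470·198 + 21201·307 = 1.4912147 × 10^7.
n_{County 1} = 1619·10829·440 / (1.4912147 × 10^7) = 517.3.

517.3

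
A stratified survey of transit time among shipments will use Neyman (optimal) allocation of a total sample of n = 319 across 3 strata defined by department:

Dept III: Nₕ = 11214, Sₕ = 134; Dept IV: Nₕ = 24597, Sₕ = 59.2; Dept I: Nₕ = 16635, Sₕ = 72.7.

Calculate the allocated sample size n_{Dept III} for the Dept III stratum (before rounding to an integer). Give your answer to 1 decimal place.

Neyman allocation: nₕ = n·NₕSₕ / Σⱼ NⱼSⱼ.
Σ NⱼSⱼ = 11214·134 + 24597·59.2 + 16635·72.7 = 4.1681829 × 10^6.
n_{Dept III} = 319·11214·134 / (4.1681829 × 10^6) = 115.0.

115.0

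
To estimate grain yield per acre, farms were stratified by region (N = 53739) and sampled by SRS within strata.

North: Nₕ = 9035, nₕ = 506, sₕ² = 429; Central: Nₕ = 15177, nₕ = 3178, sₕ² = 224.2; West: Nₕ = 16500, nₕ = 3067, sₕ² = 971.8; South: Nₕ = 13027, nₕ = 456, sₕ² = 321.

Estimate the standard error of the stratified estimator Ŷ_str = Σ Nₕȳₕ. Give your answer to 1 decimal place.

16238.5

Var(Ŷ_str) = Σₕ Nₕ²(1 − fₕ)sₕ²/nₕ.
North: 9035²·(1 − 506/9035)·429/506 = 6.5333067 × 10^7.
Central: 15177²·(1 − 3178/15177)·224.2/3178 = 1.2847325 × 10^7.
West: 16500²·(1 − 3067/16500)·971.8/3067 = 7.0229581 × 10^7.
South: 13027²·(1 − 456/13027)·321/456 = 1.1528012 × 10^8.
Sum = 2.6369009 × 10^8.
SE = √(2.6369009 × 10^8) = 16238.5.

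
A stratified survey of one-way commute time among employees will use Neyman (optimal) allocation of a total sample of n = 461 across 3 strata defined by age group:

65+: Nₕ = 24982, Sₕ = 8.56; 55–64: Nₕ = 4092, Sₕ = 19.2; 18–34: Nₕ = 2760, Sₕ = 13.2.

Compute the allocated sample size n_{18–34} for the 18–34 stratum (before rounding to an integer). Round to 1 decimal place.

51.1

Neyman allocation: nₕ = n·NₕSₕ / Σⱼ NⱼSⱼ.
Σ NⱼSⱼ = 24982·8.56 + 4092·19.2 + 2760·13.2 = 328844.32.
n_{18–34} = 461·2760·13.2 / 328844.32 = 51.1.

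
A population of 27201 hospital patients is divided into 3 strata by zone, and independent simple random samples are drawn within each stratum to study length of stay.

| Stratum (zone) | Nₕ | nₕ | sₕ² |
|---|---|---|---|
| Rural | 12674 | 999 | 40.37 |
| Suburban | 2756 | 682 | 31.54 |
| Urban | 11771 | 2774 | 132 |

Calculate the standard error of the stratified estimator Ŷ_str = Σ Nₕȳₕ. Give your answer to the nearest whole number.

3359

Var(Ŷ_str) = Σₕ Nₕ²(1 − fₕ)sₕ²/nₕ.
Rural: 12674²·(1 − 999/12674)·40.37/999 = 5.979486 × 10^6.
Suburban: 2756²·(1 − 682/2756)·31.54/682 = 264341.46.
Urban: 11771²·(1 − 2774/11771)·132/2774 = 5.0393968 × 10^6.
Sum = 1.1283224 × 10^7.
SE = √(1.1283224 × 10^7) = 3359.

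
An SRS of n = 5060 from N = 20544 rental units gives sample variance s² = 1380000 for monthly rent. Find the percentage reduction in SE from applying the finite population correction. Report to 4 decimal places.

13.1841

f = n/N = 5060/20544 = 0.24630062.
SE_no-fpc = √(s²/n) = 16.514456; SE_fpc = √((1−f)s²/n) = 14.337168.
Ratio = √(1−f) = 0.86815861. Reduction = 100·(1 − 0.86815861) = 13.1841%.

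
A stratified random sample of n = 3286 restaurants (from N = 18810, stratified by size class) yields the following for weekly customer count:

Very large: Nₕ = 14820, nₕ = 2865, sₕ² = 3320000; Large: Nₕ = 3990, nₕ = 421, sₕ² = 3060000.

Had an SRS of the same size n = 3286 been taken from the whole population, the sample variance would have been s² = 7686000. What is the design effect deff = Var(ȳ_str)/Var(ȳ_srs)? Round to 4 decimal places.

Var(ȳ_str) = Σ Wₕ²(1−fₕ)sₕ²/nₕ with Wₕ = Nₕ/18810:
  Very large: (14820/18810)²·(1−2865/14820)·3320000/2865 = 580.27472
  Large: (3990/18810)²·(1−421/3990)·3060000/421 = 292.53726
  → Var(ȳ_str) = 872.81198.
Var(ȳ_srs) = (1 − 3286/18810)·7686000/3286 = 1930.4016.
deff = 872.81198 / 1930.4016 = 0.4521.

0.4521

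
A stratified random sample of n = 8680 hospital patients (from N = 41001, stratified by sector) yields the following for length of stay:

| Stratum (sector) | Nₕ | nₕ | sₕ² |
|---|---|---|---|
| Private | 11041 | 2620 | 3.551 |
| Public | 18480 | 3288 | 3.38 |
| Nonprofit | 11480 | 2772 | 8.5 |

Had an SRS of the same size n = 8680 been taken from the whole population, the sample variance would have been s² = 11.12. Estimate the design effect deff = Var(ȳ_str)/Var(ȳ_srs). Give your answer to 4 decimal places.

Var(ȳ_str) = Σ Wₕ²(1−fₕ)sₕ²/nₕ with Wₕ = Nₕ/41001:
  Private: (11041/41001)²·(1−2620/11041)·3.551/2620 = 7.4960515 × 10^-5
  Public: (18480/41001)²·(1−3288/18480)·3.38/3288 = 1.7167731 × 10^-4
  Nonprofit: (11480/41001)²·(1−2772/11480)·8.5/2772 = 1.8234636 × 10^-4
  → Var(ȳ_str) = 4.2898419 × 10^-4.
Var(ȳ_srs) = (1 − 8680/41001)·11.12/8680 = 0.0010098931.
deff = (4.2898419 × 10^-4) / 0.0010098931 = 0.4248.

0.4248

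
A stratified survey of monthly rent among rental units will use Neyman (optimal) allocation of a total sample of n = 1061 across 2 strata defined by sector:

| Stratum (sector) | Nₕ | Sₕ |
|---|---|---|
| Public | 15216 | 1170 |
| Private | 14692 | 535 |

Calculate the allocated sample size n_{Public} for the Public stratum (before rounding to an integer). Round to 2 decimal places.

Neyman allocation: nₕ = n·NₕSₕ / Σⱼ NⱼSⱼ.
Σ NⱼSⱼ = 15216·1170 + 14692·535 = 2.566294 × 10^7.
n_{Public} = 1061·15216·1170 / (2.566294 × 10^7) = 736.03.

736.03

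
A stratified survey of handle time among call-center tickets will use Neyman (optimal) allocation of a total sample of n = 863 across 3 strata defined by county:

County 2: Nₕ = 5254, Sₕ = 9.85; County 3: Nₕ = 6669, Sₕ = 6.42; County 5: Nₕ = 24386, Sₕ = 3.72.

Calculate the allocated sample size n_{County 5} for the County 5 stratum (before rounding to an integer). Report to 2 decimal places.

422.53

Neyman allocation: nₕ = n·NₕSₕ / Σⱼ NⱼSⱼ.
Σ NⱼSⱼ = 5254·9.85 + 6669·6.42 + 24386·3.72 = 185282.8.
n_{County 5} = 863·24386·3.72 / 185282.8 = 422.53.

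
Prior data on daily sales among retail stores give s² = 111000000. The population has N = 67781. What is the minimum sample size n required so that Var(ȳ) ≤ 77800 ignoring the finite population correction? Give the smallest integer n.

Without fpc, n₀ = s²/D = 111000000/77800 = 1426.7352.
Rounding up, n = 1427.

1427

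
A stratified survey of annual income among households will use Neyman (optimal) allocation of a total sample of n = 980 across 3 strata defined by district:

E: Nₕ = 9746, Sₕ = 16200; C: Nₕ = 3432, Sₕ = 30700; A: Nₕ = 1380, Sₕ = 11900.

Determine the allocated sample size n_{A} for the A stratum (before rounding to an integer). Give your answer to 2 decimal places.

Neyman allocation: nₕ = n·NₕSₕ / Σⱼ NⱼSⱼ.
Σ NⱼSⱼ = 9746·16200 + 3432·30700 + 1380·11900 = 2.796696 × 10^8.
n_{A} = 980·1380·11900 / (2.796696 × 10^8) = 57.54.

57.54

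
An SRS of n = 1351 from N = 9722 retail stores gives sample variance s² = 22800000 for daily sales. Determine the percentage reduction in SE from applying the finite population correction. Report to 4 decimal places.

7.2079

f = n/N = 1351/9722 = 0.13896318.
SE_no-fpc = √(s²/n) = 129.90915; SE_fpc = √((1−f)s²/n) = 120.54539.
Ratio = √(1−f) = 0.92792070. Reduction = 100·(1 − 0.92792070) = 7.2079%.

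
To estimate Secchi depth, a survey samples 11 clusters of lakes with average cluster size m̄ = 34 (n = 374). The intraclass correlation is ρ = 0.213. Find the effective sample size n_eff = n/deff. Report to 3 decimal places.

46.581

deff = 1 + (34 − 1)·0.213 = 1 + 7.029 = 8.029.
n_eff = 374 / 8.029 = 46.581.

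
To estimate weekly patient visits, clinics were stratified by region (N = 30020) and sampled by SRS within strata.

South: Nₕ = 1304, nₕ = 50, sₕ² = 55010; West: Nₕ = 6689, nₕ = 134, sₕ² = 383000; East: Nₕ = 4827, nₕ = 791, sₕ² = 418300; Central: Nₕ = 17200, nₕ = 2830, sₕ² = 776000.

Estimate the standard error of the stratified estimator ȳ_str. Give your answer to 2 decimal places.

Var(ȳ_str) = Σₕ Wₕ²(1 − fₕ)sₕ²/nₕ with Wₕ = Nₕ/N, N = 30020.
South: Wₕ = 0.04343771; term = 0.04343771²·(1 − 0.03834356)·55010/50 = 1.9962981.
West: Wₕ = 0.22281812; term = 0.22281812²·(1 − 0.02003289)·383000/134 = 139.06137.
East: Wₕ = 0.16079280; term = 0.16079280²·(1 − 0.16386990)·418300/791 = 11.431901.
Central: Wₕ = 0.57295137; term = 0.57295137²·(1 − 0.16453488)·776000/2830 = 75.203686.
Sum = 227.69326.
SE = √(227.69326) = 15.09.

15.09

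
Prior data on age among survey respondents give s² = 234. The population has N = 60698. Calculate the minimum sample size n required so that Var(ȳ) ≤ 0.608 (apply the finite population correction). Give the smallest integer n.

383

Without fpc, n₀ = s²/D = 234/0.608 = 384.8684.
With fpc, (1 − n/N)·s²/n ≤ D requires n ≥ n₀/(1 + n₀/N) = 384.8684/(1 + 384.8684/60698) = 382.4434.
Rounding up, n = 383.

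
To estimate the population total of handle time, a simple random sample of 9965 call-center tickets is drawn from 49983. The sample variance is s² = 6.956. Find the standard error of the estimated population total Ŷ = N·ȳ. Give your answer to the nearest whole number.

1182

Var(Ŷ) = N²·Var(ȳ) = N²·(1 − n/N)·s²/n.
f = 9965/49983 = 0.19936779; Var(ȳ) = 0.80063221·6.956/9965 = 5.5887583 × 10^-4.
Var(Ŷ) = 49983² · (5.5887583 × 10^-4) = 1.3962396 × 10^6.
SE(Ŷ) = √(1.3962396 × 10^6) = 1182.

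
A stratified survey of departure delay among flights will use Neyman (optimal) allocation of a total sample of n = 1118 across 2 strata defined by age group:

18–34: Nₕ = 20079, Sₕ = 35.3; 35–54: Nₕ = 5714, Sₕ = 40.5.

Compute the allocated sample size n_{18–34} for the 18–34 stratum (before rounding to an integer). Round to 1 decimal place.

842.8

Neyman allocation: nₕ = n·NₕSₕ / Σⱼ NⱼSⱼ.
Σ NⱼSⱼ = 20079·35.3 + 5714·40.5 = 940205.7.
n_{18–34} = 1118·20079·35.3 / 940205.7 = 842.8.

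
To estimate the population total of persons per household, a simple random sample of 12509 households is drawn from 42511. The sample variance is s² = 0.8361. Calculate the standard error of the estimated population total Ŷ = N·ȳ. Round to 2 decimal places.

291.97

Var(Ŷ) = N²·Var(ȳ) = N²·(1 − n/N)·s²/n.
f = 12509/42511 = 0.29425325; Var(ȳ) = 0.70574675·0.8361/12509 = 4.7172025 × 10^-5.
Var(Ŷ) = 42511² · (4.7172025 × 10^-5) = 85248.582.
SE(Ŷ) = √(85248.582) = 291.97.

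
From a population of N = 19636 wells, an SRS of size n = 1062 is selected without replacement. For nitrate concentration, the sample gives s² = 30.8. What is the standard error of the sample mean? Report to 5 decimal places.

Under SRS without replacement, Var(ȳ) = (1 − f)·s²/n with f = n/N = 1062/19636 = 0.05408433.
Var(ȳ) = (1 − 0.05408433)·30.8/1062 = 0.94591567·0.029001883 = 0.027433336.
SE(ȳ) = √(0.027433336) = 0.16563.

0.16563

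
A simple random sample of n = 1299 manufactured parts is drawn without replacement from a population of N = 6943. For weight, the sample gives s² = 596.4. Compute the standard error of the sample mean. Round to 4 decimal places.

Under SRS without replacement, Var(ȳ) = (1 − f)·s²/n with f = n/N = 1299/6943 = 0.18709492.
Var(ȳ) = (1 − 0.18709492)·596.4/1299 = 0.81290508·0.4591224 = 0.37322293.
SE(ȳ) = √(0.37322293) = 0.6109.

0.6109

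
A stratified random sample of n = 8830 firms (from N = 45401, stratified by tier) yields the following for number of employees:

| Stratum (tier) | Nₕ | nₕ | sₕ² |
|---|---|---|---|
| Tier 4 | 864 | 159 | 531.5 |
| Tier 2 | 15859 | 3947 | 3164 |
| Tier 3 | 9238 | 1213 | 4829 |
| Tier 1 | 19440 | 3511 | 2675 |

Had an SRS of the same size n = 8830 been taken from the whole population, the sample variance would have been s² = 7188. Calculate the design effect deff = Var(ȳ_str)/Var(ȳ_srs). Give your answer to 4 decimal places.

Var(ȳ_str) = Σ Wₕ²(1−fₕ)sₕ²/nₕ with Wₕ = Nₕ/45401:
  Tier 4: (864/45401)²·(1−159/864)·531.5/159 = 9.878208 × 10^-4
  Tier 2: (15859/45401)²·(1−3947/15859)·3164/3947 = 0.073468132
  Tier 3: (9238/45401)²·(1−1213/9238)·4829/1213 = 0.14318205
  Tier 1: (19440/45401)²·(1−3511/19440)·2675/3511 = 0.11445819
  → Var(ȳ_str) = 0.33209619.
Var(ȳ_srs) = (1 − 8830/45401)·7188/8830 = 0.65572053.
deff = 0.33209619 / 0.65572053 = 0.5065.

0.5065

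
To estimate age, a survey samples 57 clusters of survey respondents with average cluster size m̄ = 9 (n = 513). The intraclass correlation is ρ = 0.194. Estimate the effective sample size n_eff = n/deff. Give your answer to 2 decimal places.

deff = 1 + (9 − 1)·0.194 = 1 + 1.552 = 2.552.
n_eff = 513 / 2.552 = 201.02.

201.02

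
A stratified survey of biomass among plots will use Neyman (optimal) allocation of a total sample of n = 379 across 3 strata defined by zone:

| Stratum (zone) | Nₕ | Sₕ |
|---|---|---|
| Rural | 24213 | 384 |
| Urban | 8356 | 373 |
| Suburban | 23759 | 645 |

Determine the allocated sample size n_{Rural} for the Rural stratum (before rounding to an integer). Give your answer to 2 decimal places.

Neyman allocation: nₕ = n·NₕSₕ / Σⱼ NⱼSⱼ.
Σ NⱼSⱼ = 24213·384 + 8356·373 + 23759·645 = 2.7739135 × 10^7.
n_{Rural} = 379·24213·384 / (2.7739135 × 10^7) = 127.04.

127.04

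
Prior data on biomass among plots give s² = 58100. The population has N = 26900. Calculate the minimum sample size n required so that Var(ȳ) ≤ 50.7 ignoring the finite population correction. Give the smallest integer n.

Without fpc, n₀ = s²/D = 58100/50.7 = 1145.9566.
Rounding up, n = 1146.

1146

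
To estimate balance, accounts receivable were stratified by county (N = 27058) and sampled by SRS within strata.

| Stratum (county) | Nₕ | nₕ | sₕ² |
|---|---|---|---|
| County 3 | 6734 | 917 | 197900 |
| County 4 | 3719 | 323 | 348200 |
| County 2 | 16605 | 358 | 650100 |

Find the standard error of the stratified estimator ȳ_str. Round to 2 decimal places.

26.44

Var(ȳ_str) = Σₕ Wₕ²(1 − fₕ)sₕ²/nₕ with Wₕ = Nₕ/N, N = 27058.
County 3: Wₕ = 0.24887279; term = 0.24887279²·(1 − 0.13617464)·197900/917 = 11.546683.
County 4: Wₕ = 0.13744549; term = 0.13744549²·(1 − 0.08685130)·348200/323 = 18.596393.
County 2: Wₕ = 0.61368172; term = 0.61368172²·(1 − 0.02155977)·650100/358 = 669.14127.
Sum = 699.28435.
SE = √(699.28435) = 26.44.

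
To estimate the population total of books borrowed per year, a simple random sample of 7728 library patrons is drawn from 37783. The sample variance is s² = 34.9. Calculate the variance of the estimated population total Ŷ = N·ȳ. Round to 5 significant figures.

Var(Ŷ) = N²·Var(ȳ) = N²·(1 − n/N)·s²/n.
f = 7728/37783 = 0.20453643; Var(ȳ) = 0.79546357·34.9/7728 = 0.0035923497.
Var(Ŷ) = 37783² · 0.0035923497 = 5.1282771 × 10^6.

5.1283 × 10^6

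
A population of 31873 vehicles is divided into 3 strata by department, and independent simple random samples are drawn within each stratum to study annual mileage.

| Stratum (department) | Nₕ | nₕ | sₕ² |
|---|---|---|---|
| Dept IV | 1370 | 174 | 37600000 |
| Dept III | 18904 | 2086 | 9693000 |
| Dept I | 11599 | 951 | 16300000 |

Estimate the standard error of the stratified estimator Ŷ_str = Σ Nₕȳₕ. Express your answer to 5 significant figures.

Var(Ŷ_str) = Σₕ Nₕ²(1 − fₕ)sₕ²/nₕ.
Dept IV: 1370²·(1 − 174/1370)·37600000/174 = 3.5407099 × 10^11.
Dept III: 18904²·(1 − 2086/18904)·9693000/2086 = 1.4773111 × 10^12.
Dept I: 11599²·(1 − 951/11599)·16300000/951 = 2.1168773 × 10^12.
Sum = 3.9482594 × 10^12.
SE = √(3.9482594 × 10^12) = 1.9870 × 10^6.

1.9870 × 10^6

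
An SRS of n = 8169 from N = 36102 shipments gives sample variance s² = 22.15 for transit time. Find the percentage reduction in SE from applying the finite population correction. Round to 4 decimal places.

f = n/N = 8169/36102 = 0.22627555.
SE_no-fpc = √(s²/n) = 0.052071779; SE_fpc = √((1−f)s²/n) = 0.045803174.
Ratio = √(1−f) = 0.87961608. Reduction = 100·(1 − 0.87961608) = 12.0384%.

12.0384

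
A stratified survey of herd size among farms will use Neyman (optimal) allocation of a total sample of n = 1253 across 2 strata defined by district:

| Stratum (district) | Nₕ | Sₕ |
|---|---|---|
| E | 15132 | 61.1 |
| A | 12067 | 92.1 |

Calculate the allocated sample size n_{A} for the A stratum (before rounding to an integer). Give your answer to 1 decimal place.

684.0

Neyman allocation: nₕ = n·NₕSₕ / Σⱼ NⱼSⱼ.
Σ NⱼSⱼ = 15132·61.1 + 12067·92.1 = 2.0359359 × 10^6.
n_{A} = 1253·12067·92.1 / (2.0359359 × 10^6) = 684.0.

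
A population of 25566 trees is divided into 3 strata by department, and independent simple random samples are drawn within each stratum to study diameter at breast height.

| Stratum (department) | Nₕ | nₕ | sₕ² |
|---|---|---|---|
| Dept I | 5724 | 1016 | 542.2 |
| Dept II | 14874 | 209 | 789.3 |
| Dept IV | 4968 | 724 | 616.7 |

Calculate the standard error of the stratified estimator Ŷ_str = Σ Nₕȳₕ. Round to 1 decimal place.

29259.4

Var(Ŷ_str) = Σₕ Nₕ²(1 − fₕ)sₕ²/nₕ.
Dept I: 5724²·(1 − 1016/5724)·542.2/1016 = 1.4381424 × 10^7.
Dept II: 14874²·(1 − 209/14874)·789.3/209 = 8.2376941 × 10^8.
Dept IV: 4968²·(1 − 724/4968)·616.7/724 = 1.7959422 × 10^7.
Sum = 8.5611026 × 10^8.
SE = √(8.5611026 × 10^8) = 29259.4.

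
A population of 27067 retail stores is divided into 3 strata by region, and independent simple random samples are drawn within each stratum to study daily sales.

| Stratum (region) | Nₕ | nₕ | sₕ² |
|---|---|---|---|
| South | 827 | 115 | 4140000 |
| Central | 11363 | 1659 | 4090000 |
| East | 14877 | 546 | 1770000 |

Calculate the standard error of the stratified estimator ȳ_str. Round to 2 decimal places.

Var(ȳ_str) = Σₕ Wₕ²(1 − fₕ)sₕ²/nₕ with Wₕ = Nₕ/N, N = 27067.
South: Wₕ = 0.03055381; term = 0.03055381²·(1 − 0.13905683)·4140000/115 = 28.933952.
Central: Wₕ = 0.41981010; term = 0.41981010²·(1 − 0.14600018)·4090000/1659 = 371.05686.
East: Wₕ = 0.54963609; term = 0.54963609²·(1 − 0.03670095)·1770000/546 = 943.3921.
Sum = 1343.3829.
SE = √(1343.3829) = 36.65.

36.65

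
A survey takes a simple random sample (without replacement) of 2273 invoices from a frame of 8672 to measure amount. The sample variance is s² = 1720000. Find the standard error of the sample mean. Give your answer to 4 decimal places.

Under SRS without replacement, Var(ȳ) = (1 − f)·s²/n with f = n/N = 2273/8672 = 0.26210793.
Var(ȳ) = (1 − 0.26210793)·1720000/2273 = 0.73789207·756.70919 = 558.36971.
SE(ȳ) = √(558.36971) = 23.6298.

23.6298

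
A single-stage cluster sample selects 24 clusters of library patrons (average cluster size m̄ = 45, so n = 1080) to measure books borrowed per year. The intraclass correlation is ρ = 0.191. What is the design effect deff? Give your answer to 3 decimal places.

deff = 1 + (45 − 1)·0.191 = 1 + 8.404 = 9.404.

9.404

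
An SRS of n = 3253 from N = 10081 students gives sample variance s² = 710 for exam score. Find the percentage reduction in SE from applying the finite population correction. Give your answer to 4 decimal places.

17.7009

f = n/N = 3253/10081 = 0.32268624.
SE_no-fpc = √(s²/n) = 0.46718312; SE_fpc = √((1−f)s²/n) = 0.38448738.
Ratio = √(1−f) = 0.82299074. Reduction = 100·(1 − 0.82299074) = 17.7009%.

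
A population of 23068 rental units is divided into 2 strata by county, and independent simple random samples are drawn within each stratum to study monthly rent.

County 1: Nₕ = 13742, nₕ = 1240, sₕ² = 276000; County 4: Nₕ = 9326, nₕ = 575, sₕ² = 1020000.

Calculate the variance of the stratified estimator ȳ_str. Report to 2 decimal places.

343.92

Var(ȳ_str) = Σₕ Wₕ²(1 − fₕ)sₕ²/nₕ with Wₕ = Nₕ/N, N = 23068.
County 1: Wₕ = 0.59571701; term = 0.59571701²·(1 − 0.09023432)·276000/1240 = 71.861611.
County 4: Wₕ = 0.40428299; term = 0.40428299²·(1 − 0.06165559)·1020000/575 = 272.06053.
Sum = 343.92214.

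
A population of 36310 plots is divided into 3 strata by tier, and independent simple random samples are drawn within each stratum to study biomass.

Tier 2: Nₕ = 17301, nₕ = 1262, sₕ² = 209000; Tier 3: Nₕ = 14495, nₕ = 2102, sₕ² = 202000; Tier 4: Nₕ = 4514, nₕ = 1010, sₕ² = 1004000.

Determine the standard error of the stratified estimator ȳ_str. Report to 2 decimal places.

Var(ȳ_str) = Σₕ Wₕ²(1 − fₕ)sₕ²/nₕ with Wₕ = Nₕ/N, N = 36310.
Tier 2: Wₕ = 0.47648031; term = 0.47648031²·(1 − 0.07294376)·209000/1262 = 34.856432.
Tier 3: Wₕ = 0.39920132; term = 0.39920132²·(1 − 0.14501552)·202000/2102 = 13.093653.
Tier 4: Wₕ = 0.12431837; term = 0.12431837²·(1 − 0.22374834)·1004000/1010 = 11.925744.
Sum = 59.875829.
SE = √(59.875829) = 7.74.

7.74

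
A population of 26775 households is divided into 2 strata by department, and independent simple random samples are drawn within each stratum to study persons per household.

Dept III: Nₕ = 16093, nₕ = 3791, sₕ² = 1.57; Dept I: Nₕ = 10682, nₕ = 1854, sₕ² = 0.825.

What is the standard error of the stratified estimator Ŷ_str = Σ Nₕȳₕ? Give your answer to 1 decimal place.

Var(Ŷ_str) = Σₕ Nₕ²(1 − fₕ)sₕ²/nₕ.
Dept III: 16093²·(1 − 3791/16093)·1.57/3791 = 81989.569.
Dept I: 10682²·(1 − 1854/10682)·0.825/1854 = 41962.284.
Sum = 123951.85.
SE = √(123951.85) = 352.1.

352.1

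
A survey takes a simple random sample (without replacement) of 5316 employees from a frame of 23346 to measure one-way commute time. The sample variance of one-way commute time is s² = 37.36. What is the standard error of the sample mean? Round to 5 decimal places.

0.07367

Under SRS without replacement, Var(ȳ) = (1 − f)·s²/n with f = n/N = 5316/23346 = 0.22770496.
Var(ȳ) = (1 − 0.22770496)·37.36/5316 = 0.77229504·0.0070278405 = 0.0054275663.
SE(ȳ) = √(0.0054275663) = 0.07367.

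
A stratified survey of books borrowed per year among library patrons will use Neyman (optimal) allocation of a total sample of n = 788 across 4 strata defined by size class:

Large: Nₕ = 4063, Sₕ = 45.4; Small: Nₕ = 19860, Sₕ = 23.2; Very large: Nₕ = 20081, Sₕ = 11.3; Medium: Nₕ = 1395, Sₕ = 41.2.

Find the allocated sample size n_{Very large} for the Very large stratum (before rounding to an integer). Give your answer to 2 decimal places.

Neyman allocation: nₕ = n·NₕSₕ / Σⱼ NⱼSⱼ.
Σ NⱼSⱼ = 4063·45.4 + 19860·23.2 + 20081·11.3 + 1395·41.2 = 929601.5.
n_{Very large} = 788·20081·11.3 / 929601.5 = 192.35.

192.35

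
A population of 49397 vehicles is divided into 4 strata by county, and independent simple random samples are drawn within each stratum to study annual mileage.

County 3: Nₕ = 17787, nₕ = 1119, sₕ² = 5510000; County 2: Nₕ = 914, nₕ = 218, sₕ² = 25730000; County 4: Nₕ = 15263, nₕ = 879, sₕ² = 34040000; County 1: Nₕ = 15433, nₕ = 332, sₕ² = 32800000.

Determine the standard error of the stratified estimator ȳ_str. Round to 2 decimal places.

Var(ȳ_str) = Σₕ Wₕ²(1 − fₕ)sₕ²/nₕ with Wₕ = Nₕ/N, N = 49397.
County 3: Wₕ = 0.36008260; term = 0.36008260²·(1 − 0.06291111)·5510000/1119 = 598.28286.
County 2: Wₕ = 0.01850315; term = 0.01850315²·(1 − 0.23851204)·25730000/218 = 30.770714.
County 4: Wₕ = 0.30898638; term = 0.30898638²·(1 − 0.05759025)·34040000/879 = 3484.3286.
County 1: Wₕ = 0.31242788; term = 0.31242788²·(1 − 0.02151234)·32800000/332 = 9436.0596.
Sum = 13549.442.
SE = √(13549.442) = 116.40.

116.40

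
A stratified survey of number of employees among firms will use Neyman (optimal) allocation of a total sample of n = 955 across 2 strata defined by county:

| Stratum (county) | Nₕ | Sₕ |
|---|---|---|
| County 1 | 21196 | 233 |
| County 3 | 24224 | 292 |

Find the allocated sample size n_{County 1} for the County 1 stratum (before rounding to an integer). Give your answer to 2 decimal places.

Neyman allocation: nₕ = n·NₕSₕ / Σⱼ NⱼSⱼ.
Σ NⱼSⱼ = 21196·233 + 24224·292 = 1.2012076 × 10^7.
n_{County 1} = 955·21196·233 / (1.2012076 × 10^7) = 392.64.

392.64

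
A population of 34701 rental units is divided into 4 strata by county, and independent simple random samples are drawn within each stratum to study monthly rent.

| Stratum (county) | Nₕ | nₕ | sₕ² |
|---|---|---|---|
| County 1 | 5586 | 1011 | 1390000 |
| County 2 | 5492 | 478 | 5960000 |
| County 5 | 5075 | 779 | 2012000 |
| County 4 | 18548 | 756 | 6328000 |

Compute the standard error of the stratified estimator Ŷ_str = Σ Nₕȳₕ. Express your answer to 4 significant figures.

Var(Ŷ_str) = Σₕ Nₕ²(1 − fₕ)sₕ²/nₕ.
County 1: 5586²·(1 − 1011/5586)·1390000/1011 = 3.5136272 × 10^10.
County 2: 5492²·(1 − 478/5492)·5960000/478 = 3.4334697 × 10^11.
County 5: 5075²·(1 − 779/5075)·2012000/779 = 5.6310689 × 10^10.
County 4: 18548²·(1 − 756/18548)·6328000/756 = 2.7622726 × 10^12.
Sum = 3.1970665 × 10^12.
SE = √(3.1970665 × 10^12) = 1.788 × 10^6.

1.788 × 10^6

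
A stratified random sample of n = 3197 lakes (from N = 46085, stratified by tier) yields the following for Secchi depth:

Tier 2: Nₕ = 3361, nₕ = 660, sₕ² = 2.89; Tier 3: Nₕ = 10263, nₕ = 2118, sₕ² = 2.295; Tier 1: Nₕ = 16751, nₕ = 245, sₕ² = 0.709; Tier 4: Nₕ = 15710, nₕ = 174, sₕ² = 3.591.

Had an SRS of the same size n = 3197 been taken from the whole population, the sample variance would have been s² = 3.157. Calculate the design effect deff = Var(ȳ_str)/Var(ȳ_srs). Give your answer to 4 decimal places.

3.0575

Var(ȳ_str) = Σ Wₕ²(1−fₕ)sₕ²/nₕ with Wₕ = Nₕ/46085:
  Tier 2: (3361/46085)²·(1−660/3361)·2.89/660 = 1.8716637 × 10^-5
  Tier 3: (10263/46085)²·(1−2118/10263)·2.295/2118 = 4.2648422 × 10^-5
  Tier 1: (16751/46085)²·(1−245/16751)·0.709/245 = 3.7674157 × 10^-4
  Tier 4: (15710/46085)²·(1−174/15710)·3.591/174 = 0.0023717143
  → Var(ȳ_str) = 0.0028098209.
Var(ȳ_srs) = (1 − 3197/46085)·3.157/3197 = 9.1898442 × 10^-4.
deff = 0.0028098209 / (9.1898442 × 10^-4) = 3.0575.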